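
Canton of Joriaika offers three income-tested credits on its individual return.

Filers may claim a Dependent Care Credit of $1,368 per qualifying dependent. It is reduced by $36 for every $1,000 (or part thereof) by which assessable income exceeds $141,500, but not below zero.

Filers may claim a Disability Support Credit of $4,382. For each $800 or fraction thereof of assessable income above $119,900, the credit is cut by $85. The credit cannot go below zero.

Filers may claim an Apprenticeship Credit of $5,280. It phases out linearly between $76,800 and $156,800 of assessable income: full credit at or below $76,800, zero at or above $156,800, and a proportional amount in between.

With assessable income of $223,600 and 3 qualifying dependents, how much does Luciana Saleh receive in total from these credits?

$1,116

Dependent Care Credit: base = 3 × $1,368 = $4,104. income exceeds $141,500 by $82,100, which is 83 full-or-partial $1,000 increments; reduction = 83 × $36 = $2,988, leaving $1,116.
Disability Support Credit: income exceeds $119,900 by $103,700 → 130 increments × $85 = $11,050 ≥ base, so the credit is $0.
Apprenticeship Credit: $223,600 is at or above $156,800, so the credit is $0.
Total: $1,116 + $0 + $0 = $1,116.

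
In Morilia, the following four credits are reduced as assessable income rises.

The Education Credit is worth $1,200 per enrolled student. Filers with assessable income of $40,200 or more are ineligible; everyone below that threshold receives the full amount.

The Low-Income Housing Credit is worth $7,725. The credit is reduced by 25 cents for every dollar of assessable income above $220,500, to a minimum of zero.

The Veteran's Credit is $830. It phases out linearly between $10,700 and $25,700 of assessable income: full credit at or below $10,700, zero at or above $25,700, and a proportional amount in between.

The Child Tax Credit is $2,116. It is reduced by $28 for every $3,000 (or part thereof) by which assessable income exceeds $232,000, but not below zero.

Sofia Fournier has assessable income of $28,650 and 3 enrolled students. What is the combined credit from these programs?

$13,441

Education Credit: base = 3 × $1,200 = $3,600. $28,650 is below the $40,200 cutoff, so the full $3,600 applies.
Low-Income Housing Credit: $28,650 is at or below the $220,500 threshold, so the full $7,725 applies.
Veteran's Credit: $28,650 is at or above $25,700, so the credit is $0.
Child Tax Credit: $28,650 is at or below the $232,000 threshold, so the full $2,116 applies.
Total: $3,600 + $7,725 + $0 + $2,116 = $13,441.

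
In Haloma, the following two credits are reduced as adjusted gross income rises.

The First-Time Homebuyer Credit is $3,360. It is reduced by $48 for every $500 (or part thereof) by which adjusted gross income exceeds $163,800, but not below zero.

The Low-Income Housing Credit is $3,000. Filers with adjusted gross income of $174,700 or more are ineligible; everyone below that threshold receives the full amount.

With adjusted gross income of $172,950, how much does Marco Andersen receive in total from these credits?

$5,448

First-Time Homebuyer Credit: income exceeds $163,800 by $9,150, which is 19 full-or-partial $500 increments; reduction = 19 × $48 = $912, leaving $2,448.
Low-Income Housing Credit: $172,950 is below the $174,700 cutoff, so the full $3,000 applies.
Total: $2,448 + $3,000 = $5,448.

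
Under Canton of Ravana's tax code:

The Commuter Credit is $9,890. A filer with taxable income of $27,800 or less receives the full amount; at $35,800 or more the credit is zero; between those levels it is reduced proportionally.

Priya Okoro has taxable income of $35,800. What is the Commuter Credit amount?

$0

Commuter Credit: $35,800 is at or above $35,800, so the credit is $0.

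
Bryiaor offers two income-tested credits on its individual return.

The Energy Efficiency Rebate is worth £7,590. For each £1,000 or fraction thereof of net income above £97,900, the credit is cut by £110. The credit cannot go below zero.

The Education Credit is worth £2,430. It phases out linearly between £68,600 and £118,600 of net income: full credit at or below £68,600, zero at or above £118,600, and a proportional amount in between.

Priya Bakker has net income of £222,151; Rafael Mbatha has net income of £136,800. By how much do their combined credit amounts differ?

£3,300

Priya (£222,151): Energy Efficiency Rebate: income exceeds £97,900 by £124,251 → 125 increments × £110 = £13,750 ≥ base, so the credit is £0. Education Credit: £222,151 is at or above £118,600, so the credit is £0. total £0 + £0 = £0
Rafael (£136,800): Energy Efficiency Rebate: income exceeds £97,900 by £38,900, which is 39 full-or-partial £1,000 increments; reduction = 39 × £110 = £4,290, leaving £3,300. Education Credit: £136,800 is at or above £118,600, so the credit is £0. total £3,300 + £0 = £3,300
Difference: |£0 − £3,300| = £3,300.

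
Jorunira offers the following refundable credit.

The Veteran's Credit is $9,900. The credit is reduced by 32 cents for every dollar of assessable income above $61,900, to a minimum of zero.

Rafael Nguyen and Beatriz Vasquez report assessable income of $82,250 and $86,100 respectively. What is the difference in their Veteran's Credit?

Rafael ($82,250): Veteran's Credit: 32% of the $20,350 excess over $61,900 is $6,512; credit = $9,900 − $6,512 = $3,388.
Beatriz ($86,100): Veteran's Credit: 32% of the $24,200 excess over $61,900 is $7,744; credit = $9,900 − $7,744 = $2,156.
Difference: |$3,388 − $2,156| = $1,232.

$1,232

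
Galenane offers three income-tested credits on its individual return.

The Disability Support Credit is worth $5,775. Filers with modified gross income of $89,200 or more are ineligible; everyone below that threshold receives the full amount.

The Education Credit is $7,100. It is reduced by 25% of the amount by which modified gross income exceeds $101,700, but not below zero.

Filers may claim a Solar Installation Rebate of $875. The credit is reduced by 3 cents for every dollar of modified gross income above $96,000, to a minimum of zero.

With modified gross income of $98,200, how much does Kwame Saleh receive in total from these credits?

$7,909

Disability Support Credit: $98,200 meets or exceeds the $89,200 cutoff, so the credit is $0.
Education Credit: $98,200 is at or below the $101,700 threshold, so the full $7,100 applies.
Solar Installation Rebate: 3% of the $2,200 excess over $96,000 is $66; credit = $875 − $66 = $809.
Total: $0 + $7,100 + $809 = $7,909.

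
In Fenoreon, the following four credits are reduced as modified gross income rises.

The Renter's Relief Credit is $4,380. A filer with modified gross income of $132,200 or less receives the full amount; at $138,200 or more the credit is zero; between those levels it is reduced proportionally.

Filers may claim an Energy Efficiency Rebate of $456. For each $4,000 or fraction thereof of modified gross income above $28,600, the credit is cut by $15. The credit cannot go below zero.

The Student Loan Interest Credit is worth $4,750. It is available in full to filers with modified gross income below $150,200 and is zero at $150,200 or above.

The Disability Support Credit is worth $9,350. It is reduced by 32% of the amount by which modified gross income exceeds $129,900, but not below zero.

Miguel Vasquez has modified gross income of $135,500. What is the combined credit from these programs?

$14,330

Renter's Relief Credit: $135,500 is $3,300 into a $6,000 phase-out range, leaving 2,700/6,000 of the credit: $4,380 × 2,700/6,000 = $1,971.
Energy Efficiency Rebate: income exceeds $28,600 by $106,900, which is 27 full-or-partial $4,000 increments; reduction = 27 × $15 = $405, leaving $51.
Student Loan Interest Credit: $135,500 is below the $150,200 cutoff, so the full $4,750 applies.
Disability Support Credit: 32% of the $5,600 excess over $129,900 is $1,792; credit = $9,350 − $1,792 = $7,558.
Total: $1,971 + $51 + $4,750 + $7,558 = $14,330.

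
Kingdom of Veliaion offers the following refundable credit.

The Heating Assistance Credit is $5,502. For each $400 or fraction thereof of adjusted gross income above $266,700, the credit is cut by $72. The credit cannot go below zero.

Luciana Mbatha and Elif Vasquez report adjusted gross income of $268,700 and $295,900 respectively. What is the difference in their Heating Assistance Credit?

Luciana ($268,700): Heating Assistance Credit: income exceeds $266,700 by $2,000, which is 5 full-or-partial $400 increments; reduction = 5 × $72 = $360, leaving $5,142.
Elif ($295,900): Heating Assistance Credit: income exceeds $266,700 by $29,200, which is 73 full-or-partial $400 increments; reduction = 73 × $72 = $5,256, leaving $246.
Difference: |$5,142 − $246| = $4,896.

$4,896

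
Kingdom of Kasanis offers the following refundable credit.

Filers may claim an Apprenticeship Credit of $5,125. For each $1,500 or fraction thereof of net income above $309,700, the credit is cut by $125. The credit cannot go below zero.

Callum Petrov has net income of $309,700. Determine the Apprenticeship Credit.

Apprenticeship Credit: $309,700 is at or below the $309,700 threshold, so the full $5,125 applies.

$5,125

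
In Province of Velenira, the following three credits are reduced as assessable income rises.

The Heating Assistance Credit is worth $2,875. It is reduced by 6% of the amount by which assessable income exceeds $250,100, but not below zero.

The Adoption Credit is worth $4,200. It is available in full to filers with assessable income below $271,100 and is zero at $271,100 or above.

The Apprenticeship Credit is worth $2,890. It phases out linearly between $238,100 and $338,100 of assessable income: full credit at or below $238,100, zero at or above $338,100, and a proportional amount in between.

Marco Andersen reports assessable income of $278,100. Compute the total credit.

Heating Assistance Credit: 6% of the $28,000 excess over $250,100 is $1,680; credit = $2,875 − $1,680 = $1,195.
Adoption Credit: $278,100 meets or exceeds the $271,100 cutoff, so the credit is $0.
Apprenticeship Credit: $278,100 is $40,000 into a $100,000 phase-out range, leaving 60,000/100,000 of the credit: $2,890 × 60,000/100,000 = $1,734.
Total: $1,195 + $0 + $1,734 = $2,929.

$2,929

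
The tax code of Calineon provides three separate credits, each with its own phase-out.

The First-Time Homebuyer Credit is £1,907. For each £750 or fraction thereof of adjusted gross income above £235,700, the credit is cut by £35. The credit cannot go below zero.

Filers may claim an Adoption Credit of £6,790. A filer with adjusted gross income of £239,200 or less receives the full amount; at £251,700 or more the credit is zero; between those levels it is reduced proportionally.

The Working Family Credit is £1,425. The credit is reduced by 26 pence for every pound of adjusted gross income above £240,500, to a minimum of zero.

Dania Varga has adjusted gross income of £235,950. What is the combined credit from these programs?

First-Time Homebuyer Credit: income exceeds £235,700 by £250, which is 1 full-or-partial £750 increment; reduction = 1 × £35 = £35, leaving £1,872.
Adoption Credit: £235,950 is at or below the £239,200 threshold, so the full £6,790 applies.
Working Family Credit: £235,950 is at or below the £240,500 threshold, so the full £1,425 applies.
Total: £1,872 + £6,790 + £1,425 = £10,087.

£10,087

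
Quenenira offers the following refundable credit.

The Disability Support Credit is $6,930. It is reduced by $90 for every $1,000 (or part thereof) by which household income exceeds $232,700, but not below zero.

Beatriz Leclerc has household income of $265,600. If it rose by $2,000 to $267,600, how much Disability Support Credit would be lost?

$180

At $265,600 — income exceeds $232,700 by $32,900, which is 33 full-or-partial $1,000 increments; reduction = 33 × $90 = $2,970, leaving $3,960.
At $267,600 — income exceeds $232,700 by $34,900, which is 35 full-or-partial $1,000 increments; reduction = 35 × $90 = $3,150, leaving $3,780.
Lost: $3,960 − $3,780 = $180.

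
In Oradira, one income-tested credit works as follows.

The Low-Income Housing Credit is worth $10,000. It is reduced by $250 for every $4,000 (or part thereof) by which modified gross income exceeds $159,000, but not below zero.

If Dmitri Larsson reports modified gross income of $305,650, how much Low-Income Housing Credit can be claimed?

Low-Income Housing Credit: income exceeds $159,000 by $146,650, which is 37 full-or-partial $4,000 increments; reduction = 37 × $250 = $9,250, leaving $750.

$750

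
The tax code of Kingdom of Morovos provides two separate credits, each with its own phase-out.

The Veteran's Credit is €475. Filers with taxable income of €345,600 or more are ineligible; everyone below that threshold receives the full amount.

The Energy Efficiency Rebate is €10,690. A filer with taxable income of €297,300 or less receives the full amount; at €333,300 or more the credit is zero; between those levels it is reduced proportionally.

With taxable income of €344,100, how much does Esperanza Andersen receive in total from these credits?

€475

Veteran's Credit: €344,100 is below the €345,600 cutoff, so the full €475 applies.
Energy Efficiency Rebate: €344,100 is at or above €333,300, so the credit is €0.
Total: €475 + €0 = €475.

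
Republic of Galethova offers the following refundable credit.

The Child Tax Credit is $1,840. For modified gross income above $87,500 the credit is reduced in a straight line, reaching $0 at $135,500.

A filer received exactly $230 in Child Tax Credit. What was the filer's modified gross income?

$230 is 230/1,840 of the full $1,840, so 1,610/1,840 of the $48,000 range has been used: income = $87,500 + $48,000 × 1,610/1,840 = $129,500.

$129,500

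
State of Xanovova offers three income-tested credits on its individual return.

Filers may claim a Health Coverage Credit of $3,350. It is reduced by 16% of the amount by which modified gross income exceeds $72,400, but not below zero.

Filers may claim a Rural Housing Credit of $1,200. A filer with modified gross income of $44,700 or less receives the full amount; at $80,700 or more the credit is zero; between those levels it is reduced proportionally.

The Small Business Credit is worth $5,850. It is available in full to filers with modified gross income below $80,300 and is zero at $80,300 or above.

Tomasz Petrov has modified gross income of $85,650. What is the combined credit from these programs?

Health Coverage Credit: 16% of the $13,250 excess over $72,400 is $2,120; credit = $3,350 − $2,120 = $1,230.
Rural Housing Credit: $85,650 is at or above $80,700, so the credit is $0.
Small Business Credit: $85,650 meets or exceeds the $80,300 cutoff, so the credit is $0.
Total: $1,230 + $0 + $0 = $1,230.

$1,230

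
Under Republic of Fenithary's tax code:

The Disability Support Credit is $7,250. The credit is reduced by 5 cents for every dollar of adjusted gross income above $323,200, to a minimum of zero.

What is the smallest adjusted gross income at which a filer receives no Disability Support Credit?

$468,200

The credit falls by 5% of each dollar above $323,200, so it reaches zero when the excess is $7,250 / 5% = $145,000: income = $323,200 + $145,000 = $468,200.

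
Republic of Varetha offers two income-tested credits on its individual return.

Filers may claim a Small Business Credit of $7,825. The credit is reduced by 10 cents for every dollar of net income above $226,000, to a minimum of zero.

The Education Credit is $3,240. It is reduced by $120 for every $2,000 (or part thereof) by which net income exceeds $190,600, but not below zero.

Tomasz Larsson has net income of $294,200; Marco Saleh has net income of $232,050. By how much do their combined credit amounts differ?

Tomasz ($294,200): Small Business Credit: 10% of the $68,200 excess over $226,000 is $6,820; credit = $7,825 − $6,820 = $1,005. Education Credit: income exceeds $190,600 by $103,600 → 52 increments × $120 = $6,240 ≥ base, so the credit is $0. total $1,005 + $0 = $1,005
Marco ($232,050): Small Business Credit: 10% of the $6,050 excess over $226,000 is $605; credit = $7,825 − $605 = $7,220. Education Credit: income exceeds $190,600 by $41,450, which is 21 full-or-partial $2,000 increments; reduction = 21 × $120 = $2,520, leaving $720. total $7,220 + $720 = $7,940
Difference: |$1,005 − $7,940| = $6,935.

$6,935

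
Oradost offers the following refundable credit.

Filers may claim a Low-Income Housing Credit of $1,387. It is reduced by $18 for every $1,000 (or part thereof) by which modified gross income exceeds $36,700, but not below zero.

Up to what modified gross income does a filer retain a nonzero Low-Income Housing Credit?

After 77 increments the reduction is 77 × $18 = $1,386, leaving $1; one more increment wipes it out. Increment 77 ends at excess 77 × $1,000 = $77,000, so the highest qualifying income is $36,700 + $77,000 = $113,700.

$113,700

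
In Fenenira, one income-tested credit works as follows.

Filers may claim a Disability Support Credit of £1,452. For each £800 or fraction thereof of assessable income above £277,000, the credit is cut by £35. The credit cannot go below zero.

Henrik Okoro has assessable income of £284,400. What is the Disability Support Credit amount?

£1,102

Disability Support Credit: income exceeds £277,000 by £7,400, which is 10 full-or-partial £800 increments; reduction = 10 × £35 = £350, leaving £1,102.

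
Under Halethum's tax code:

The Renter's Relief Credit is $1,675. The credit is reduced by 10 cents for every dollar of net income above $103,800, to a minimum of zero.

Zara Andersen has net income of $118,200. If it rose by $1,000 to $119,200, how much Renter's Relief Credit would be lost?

At $118,200 — 10% of the $14,400 excess over $103,800 is $1,440; credit = $1,675 − $1,440 = $235.
At $119,200 — 10% of the $15,400 excess over $103,800 is $1,540; credit = $1,675 − $1,540 = $135.
Lost: $235 − $135 = $100.

$100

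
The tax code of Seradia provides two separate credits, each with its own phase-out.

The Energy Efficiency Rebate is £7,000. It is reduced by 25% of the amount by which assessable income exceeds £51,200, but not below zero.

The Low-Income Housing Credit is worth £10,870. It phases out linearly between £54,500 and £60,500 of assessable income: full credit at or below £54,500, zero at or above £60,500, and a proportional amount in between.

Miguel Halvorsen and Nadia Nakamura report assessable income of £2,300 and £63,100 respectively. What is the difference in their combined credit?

Miguel (£2,300): Energy Efficiency Rebate: £2,300 is at or below the £51,200 threshold, so the full £7,000 applies. Low-Income Housing Credit: £2,300 is at or below the £54,500 threshold, so the full £10,870 applies. total £7,000 + £10,870 = £17,870
Nadia (£63,100): Energy Efficiency Rebate: 25% of the £11,900 excess over £51,200 is £2,975; credit = £7,000 − £2,975 = £4,025. Low-Income Housing Credit: £63,100 is at or above £60,500, so the credit is £0. total £4,025 + £0 = £4,025
Difference: |£17,870 − £4,025| = £13,845.

£13,845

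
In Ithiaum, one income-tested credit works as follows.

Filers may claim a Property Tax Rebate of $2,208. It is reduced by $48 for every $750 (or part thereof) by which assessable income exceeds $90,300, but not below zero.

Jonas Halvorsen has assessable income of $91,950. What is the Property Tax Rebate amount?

$2,064

Property Tax Rebate: income exceeds $90,300 by $1,650, which is 3 full-or-partial $750 increments; reduction = 3 × $48 = $144, leaving $2,064.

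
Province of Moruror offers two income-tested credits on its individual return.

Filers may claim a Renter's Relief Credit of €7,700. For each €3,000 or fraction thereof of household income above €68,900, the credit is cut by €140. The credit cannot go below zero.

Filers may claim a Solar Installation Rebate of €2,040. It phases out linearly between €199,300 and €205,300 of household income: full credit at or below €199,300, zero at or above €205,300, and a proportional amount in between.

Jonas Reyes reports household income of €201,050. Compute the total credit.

Renter's Relief Credit: income exceeds €68,900 by €132,150, which is 45 full-or-partial €3,000 increments; reduction = 45 × €140 = €6,300, leaving €1,400.
Solar Installation Rebate: €201,050 is €1,750 into a €6,000 phase-out range, leaving 4,250/6,000 of the credit: €2,040 × 4,250/6,000 = €1,445.
Total: €1,400 + €1,445 = €2,845.

€2,845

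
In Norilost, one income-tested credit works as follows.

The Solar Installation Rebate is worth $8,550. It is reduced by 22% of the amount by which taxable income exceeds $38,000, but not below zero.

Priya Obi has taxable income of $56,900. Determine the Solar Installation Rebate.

Solar Installation Rebate: 22% of the $18,900 excess over $38,000 is $4,158; credit = $8,550 − $4,158 = $4,392.

$4,392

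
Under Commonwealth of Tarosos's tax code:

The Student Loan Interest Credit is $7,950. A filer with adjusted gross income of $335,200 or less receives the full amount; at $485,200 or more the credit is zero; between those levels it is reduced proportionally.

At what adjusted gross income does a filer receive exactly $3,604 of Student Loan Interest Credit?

$3,604 is 3,604/7,950 of the full $7,950, so 4,346/7,950 of the $150,000 range has been used: income = $335,200 + $150,000 × 4,346/7,950 = $417,200.

$417,200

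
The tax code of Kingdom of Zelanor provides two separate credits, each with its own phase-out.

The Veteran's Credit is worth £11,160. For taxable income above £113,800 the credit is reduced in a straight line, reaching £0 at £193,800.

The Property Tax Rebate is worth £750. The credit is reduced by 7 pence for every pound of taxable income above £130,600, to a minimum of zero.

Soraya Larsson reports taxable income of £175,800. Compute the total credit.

£2,511

Veteran's Credit: £175,800 is £62,000 into a £80,000 phase-out range, leaving 18,000/80,000 of the credit: £11,160 × 18,000/80,000 = £2,511.
Property Tax Rebate: 7% of the £45,200 excess over £130,600 is £3,164 ≥ base, so the credit is £0.
Total: £2,511 + £0 = £2,511.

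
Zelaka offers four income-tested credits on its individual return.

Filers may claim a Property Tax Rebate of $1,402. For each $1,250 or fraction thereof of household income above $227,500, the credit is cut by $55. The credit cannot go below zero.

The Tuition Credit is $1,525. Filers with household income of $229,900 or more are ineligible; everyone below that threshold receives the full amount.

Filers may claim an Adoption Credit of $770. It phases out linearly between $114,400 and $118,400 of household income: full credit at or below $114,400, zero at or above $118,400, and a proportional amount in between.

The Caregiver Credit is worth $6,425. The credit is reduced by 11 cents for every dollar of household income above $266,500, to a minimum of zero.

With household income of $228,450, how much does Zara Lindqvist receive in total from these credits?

Property Tax Rebate: income exceeds $227,500 by $950, which is 1 full-or-partial $1,250 increment; reduction = 1 × $55 = $55, leaving $1,347.
Tuition Credit: $228,450 is below the $229,900 cutoff, so the full $1,525 applies.
Adoption Credit: $228,450 is at or above $118,400, so the credit is $0.
Caregiver Credit: $228,450 is at or below the $266,500 threshold, so the full $6,425 applies.
Total: $1,347 + $1,525 + $0 + $6,425 = $9,297.

$9,297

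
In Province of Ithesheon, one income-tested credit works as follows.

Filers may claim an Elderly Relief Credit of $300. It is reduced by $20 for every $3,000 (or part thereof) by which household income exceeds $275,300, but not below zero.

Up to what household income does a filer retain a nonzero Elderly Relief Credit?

After 14 increments the reduction is 14 × $20 = $280, leaving $20; one more increment wipes it out. Increment 14 ends at excess 14 × $3,000 = $42,000, so the highest qualifying income is $275,300 + $42,000 = $317,300.

$317,300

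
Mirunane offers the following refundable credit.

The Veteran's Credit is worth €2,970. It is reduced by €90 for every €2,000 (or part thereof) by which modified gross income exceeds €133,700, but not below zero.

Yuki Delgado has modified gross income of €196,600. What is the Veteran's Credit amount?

€90

Veteran's Credit: income exceeds €133,700 by €62,900, which is 32 full-or-partial €2,000 increments; reduction = 32 × €90 = €2,880, leaving €90.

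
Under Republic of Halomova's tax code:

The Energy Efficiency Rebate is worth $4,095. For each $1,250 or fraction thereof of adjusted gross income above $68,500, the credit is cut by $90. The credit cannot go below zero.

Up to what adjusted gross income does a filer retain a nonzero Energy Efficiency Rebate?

$124,750

After 45 increments the reduction is 45 × $90 = $4,050, leaving $45; one more increment wipes it out. Increment 45 ends at excess 45 × $1,250 = $56,250, so the highest qualifying income is $68,500 + $56,250 = $124,750.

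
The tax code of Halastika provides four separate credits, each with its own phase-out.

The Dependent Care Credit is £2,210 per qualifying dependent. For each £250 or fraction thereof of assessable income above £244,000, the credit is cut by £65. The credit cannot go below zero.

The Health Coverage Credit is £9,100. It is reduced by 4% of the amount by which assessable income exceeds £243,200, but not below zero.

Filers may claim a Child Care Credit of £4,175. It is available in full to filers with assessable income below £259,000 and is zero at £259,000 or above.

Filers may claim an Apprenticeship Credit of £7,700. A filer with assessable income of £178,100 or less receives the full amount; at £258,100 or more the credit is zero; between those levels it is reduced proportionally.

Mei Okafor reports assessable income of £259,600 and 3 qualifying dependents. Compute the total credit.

£10,979

Dependent Care Credit: base = 3 × £2,210 = £6,630. income exceeds £244,000 by £15,600, which is 63 full-or-partial £250 increments; reduction = 63 × £65 = £4,095, leaving £2,535.
Health Coverage Credit: 4% of the £16,400 excess over £243,200 is £656; credit = £9,100 − £656 = £8,444.
Child Care Credit: £259,600 meets or exceeds the £259,000 cutoff, so the credit is £0.
Apprenticeship Credit: £259,600 is at or above £258,100, so the credit is £0.
Total: £2,535 + £8,444 + £0 + £0 = £10,979.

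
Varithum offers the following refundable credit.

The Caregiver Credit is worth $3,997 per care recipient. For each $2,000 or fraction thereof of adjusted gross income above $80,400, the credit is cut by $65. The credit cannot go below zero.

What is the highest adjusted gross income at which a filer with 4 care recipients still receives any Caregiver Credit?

$570,400

Full credit = 4 × $3,997 = $15,988.
After 245 increments the reduction is 245 × $65 = $15,925, leaving $63; one more increment wipes it out. Increment 245 ends at excess 245 × $2,000 = $490,000, so the highest qualifying income is $80,400 + $490,000 = $570,400.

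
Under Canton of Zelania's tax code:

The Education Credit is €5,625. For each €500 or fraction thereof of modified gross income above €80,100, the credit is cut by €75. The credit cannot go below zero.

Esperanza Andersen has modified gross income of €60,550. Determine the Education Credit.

Education Credit: €60,550 is at or below the €80,100 threshold, so the full €5,625 applies.

€5,625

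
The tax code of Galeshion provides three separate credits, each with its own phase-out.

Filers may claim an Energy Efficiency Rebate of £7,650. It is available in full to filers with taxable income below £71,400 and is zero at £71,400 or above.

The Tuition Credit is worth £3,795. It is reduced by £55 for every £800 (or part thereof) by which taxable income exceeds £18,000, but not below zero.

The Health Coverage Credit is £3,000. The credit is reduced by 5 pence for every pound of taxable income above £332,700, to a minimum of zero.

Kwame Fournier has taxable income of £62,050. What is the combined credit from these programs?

Energy Efficiency Rebate: £62,050 is below the £71,400 cutoff, so the full £7,650 applies.
Tuition Credit: income exceeds £18,000 by £44,050, which is 56 full-or-partial £800 increments; reduction = 56 × £55 = £3,080, leaving £715.
Health Coverage Credit: £62,050 is at or below the £332,700 threshold, so the full £3,000 applies.
Total: £7,650 + £715 + £3,000 = £11,365.

£11,365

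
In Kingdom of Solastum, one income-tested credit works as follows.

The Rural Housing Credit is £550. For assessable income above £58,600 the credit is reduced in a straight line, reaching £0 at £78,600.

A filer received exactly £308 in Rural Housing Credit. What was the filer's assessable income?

£67,400

£308 is 308/550 of the full £550, so 242/550 of the £20,000 range has been used: income = £58,600 + £20,000 × 242/550 = £67,400.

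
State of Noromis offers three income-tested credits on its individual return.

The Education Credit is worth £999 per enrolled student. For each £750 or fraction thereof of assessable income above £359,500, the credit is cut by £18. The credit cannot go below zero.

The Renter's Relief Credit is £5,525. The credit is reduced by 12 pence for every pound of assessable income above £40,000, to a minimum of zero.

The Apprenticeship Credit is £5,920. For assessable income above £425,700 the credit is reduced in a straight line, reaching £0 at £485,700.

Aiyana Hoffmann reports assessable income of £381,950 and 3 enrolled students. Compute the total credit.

£8,377

Education Credit: base = 3 × £999 = £2,997. income exceeds £359,500 by £22,450, which is 30 full-or-partial £750 increments; reduction = 30 × £18 = £540, leaving £2,457.
Renter's Relief Credit: 12% of the £341,950 excess over £40,000 is £41,034 ≥ base, so the credit is £0.
Apprenticeship Credit: £381,950 is at or below the £425,700 threshold, so the full £5,920 applies.
Total: £2,457 + £0 + £5,920 = £8,377.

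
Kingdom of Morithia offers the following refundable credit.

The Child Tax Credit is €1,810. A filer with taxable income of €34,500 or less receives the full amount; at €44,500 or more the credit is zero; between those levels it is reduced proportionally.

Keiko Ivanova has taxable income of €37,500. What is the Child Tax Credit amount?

Child Tax Credit: €37,500 is €3,000 into a €10,000 phase-out range, leaving 7,000/10,000 of the credit: €1,810 × 7,000/10,000 = €1,267.

€1,267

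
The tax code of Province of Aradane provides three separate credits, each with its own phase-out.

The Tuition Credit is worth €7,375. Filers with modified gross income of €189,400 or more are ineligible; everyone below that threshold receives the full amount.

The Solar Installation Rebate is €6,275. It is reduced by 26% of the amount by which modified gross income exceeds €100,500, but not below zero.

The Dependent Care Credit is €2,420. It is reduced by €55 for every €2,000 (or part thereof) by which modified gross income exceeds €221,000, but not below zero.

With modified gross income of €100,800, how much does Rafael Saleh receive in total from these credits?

€15,992

Tuition Credit: €100,800 is below the €189,400 cutoff, so the full €7,375 applies.
Solar Installation Rebate: 26% of the €300 excess over €100,500 is €78; credit = €6,275 − €78 = €6,197.
Dependent Care Credit: €100,800 is at or below the €221,000 threshold, so the full €2,420 applies.
Total: €7,375 + €6,197 + €2,420 = €15,992.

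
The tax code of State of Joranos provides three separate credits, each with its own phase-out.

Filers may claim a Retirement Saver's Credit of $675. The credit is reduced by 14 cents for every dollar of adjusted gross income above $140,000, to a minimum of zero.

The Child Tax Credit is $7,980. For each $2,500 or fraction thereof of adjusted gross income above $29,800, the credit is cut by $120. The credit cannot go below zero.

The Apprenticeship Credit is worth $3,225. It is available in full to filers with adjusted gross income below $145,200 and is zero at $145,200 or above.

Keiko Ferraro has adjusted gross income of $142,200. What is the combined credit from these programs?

Retirement Saver's Credit: 14% of the $2,200 excess over $140,000 is $308; credit = $675 − $308 = $367.
Child Tax Credit: income exceeds $29,800 by $112,400, which is 45 full-or-partial $2,500 increments; reduction = 45 × $120 = $5,400, leaving $2,580.
Apprenticeship Credit: $142,200 is below the $145,200 cutoff, so the full $3,225 applies.
Total: $367 + $2,580 + $3,225 = $6,172.

$6,172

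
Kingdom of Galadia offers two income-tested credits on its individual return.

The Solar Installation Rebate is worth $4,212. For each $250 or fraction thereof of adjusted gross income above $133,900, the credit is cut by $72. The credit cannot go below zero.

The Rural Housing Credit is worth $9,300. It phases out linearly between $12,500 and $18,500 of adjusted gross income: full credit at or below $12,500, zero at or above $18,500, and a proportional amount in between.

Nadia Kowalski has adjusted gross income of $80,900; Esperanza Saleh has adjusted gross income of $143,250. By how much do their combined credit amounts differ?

$2,736

Nadia ($80,900): Solar Installation Rebate: $80,900 is at or below the $133,900 threshold, so the full $4,212 applies. Rural Housing Credit: $80,900 is at or above $18,500, so the credit is $0. total $4,212 + $0 = $4,212
Esperanza ($143,250): Solar Installation Rebate: income exceeds $133,900 by $9,350, which is 38 full-or-partial $250 increments; reduction = 38 × $72 = $2,736, leaving $1,476. Rural Housing Credit: $143,250 is at or above $18,500, so the credit is $0. total $1,476 + $0 = $1,476
Difference: |$4,212 − $1,476| = $2,736.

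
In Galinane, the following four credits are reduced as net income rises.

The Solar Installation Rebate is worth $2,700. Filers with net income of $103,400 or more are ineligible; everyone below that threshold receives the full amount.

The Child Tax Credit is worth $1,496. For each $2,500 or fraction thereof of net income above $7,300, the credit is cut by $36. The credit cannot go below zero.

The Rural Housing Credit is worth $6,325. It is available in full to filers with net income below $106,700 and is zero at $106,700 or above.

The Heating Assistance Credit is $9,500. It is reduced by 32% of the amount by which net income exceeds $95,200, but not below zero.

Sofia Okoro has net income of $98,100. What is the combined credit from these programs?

Solar Installation Rebate: $98,100 is below the $103,400 cutoff, so the full $2,700 applies.
Child Tax Credit: income exceeds $7,300 by $90,800, which is 37 full-or-partial $2,500 increments; reduction = 37 × $36 = $1,332, leaving $164.
Rural Housing Credit: $98,100 is below the $106,700 cutoff, so the full $6,325 applies.
Heating Assistance Credit: 32% of the $2,900 excess over $95,200 is $928; credit = $9,500 − $928 = $8,572.
Total: $2,700 + $164 + $6,325 + $8,572 = $17,761.

$17,761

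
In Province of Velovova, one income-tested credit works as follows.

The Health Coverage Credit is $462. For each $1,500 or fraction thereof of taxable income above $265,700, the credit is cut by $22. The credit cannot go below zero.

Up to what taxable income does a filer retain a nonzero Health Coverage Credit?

$295,700

After 20 increments the reduction is 20 × $22 = $440, leaving $22; one more increment wipes it out. Increment 20 ends at excess 20 × $1,500 = $30,000, so the highest qualifying income is $265,700 + $30,000 = $295,700.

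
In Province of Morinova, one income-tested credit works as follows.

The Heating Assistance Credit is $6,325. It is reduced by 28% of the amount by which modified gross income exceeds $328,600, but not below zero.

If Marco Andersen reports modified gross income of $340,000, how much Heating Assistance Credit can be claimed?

$3,133

Heating Assistance Credit: 28% of the $11,400 excess over $328,600 is $3,192; credit = $6,325 − $3,192 = $3,133.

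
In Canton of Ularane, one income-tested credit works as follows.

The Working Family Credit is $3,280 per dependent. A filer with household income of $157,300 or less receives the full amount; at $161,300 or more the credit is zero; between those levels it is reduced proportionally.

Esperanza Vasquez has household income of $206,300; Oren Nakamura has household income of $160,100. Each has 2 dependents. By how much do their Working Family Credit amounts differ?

$1,968

Esperanza ($206,300): Working Family Credit: base = 2 × $3,280 = $6,560. $206,300 is at or above $161,300, so the credit is $0.
Oren ($160,100): Working Family Credit: base = 2 × $3,280 = $6,560. $160,100 is $2,800 into a $4,000 phase-out range, leaving 1,200/4,000 of the credit: $6,560 × 1,200/4,000 = $1,968.
Difference: |$0 − $1,968| = $1,968.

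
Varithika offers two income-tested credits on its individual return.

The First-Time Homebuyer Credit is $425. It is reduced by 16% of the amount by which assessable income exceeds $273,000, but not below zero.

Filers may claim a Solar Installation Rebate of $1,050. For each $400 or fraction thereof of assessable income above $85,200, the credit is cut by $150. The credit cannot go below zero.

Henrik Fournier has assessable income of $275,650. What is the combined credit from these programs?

First-Time Homebuyer Credit: 16% of the $2,650 excess over $273,000 is $424; credit = $425 − $424 = $1.
Solar Installation Rebate: income exceeds $85,200 by $190,450 → 477 increments × $150 = $71,550 ≥ base, so the credit is $0.
Total: $1 + $0 = $1.

$1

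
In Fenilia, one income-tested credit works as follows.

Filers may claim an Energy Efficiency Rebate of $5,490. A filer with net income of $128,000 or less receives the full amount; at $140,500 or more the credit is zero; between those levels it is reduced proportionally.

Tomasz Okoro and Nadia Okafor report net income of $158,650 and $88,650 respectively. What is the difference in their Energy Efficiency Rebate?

$5,490

Tomasz ($158,650): Energy Efficiency Rebate: $158,650 is at or above $140,500, so the credit is $0.
Nadia ($88,650): Energy Efficiency Rebate: $88,650 is at or below the $128,000 threshold, so the full $5,490 applies.
Difference: |$0 − $5,490| = $5,490.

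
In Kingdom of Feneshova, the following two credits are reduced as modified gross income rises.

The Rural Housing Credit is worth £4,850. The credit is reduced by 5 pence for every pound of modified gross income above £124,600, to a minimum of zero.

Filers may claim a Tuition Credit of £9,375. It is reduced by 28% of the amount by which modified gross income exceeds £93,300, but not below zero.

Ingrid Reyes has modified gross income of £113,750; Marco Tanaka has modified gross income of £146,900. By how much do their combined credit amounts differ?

Ingrid (£113,750): Rural Housing Credit: £113,750 is at or below the £124,600 threshold, so the full £4,850 applies. Tuition Credit: 28% of the £20,450 excess over £93,300 is £5,726; credit = £9,375 − £5,726 = £3,649. total £4,850 + £3,649 = £8,499
Marco (£146,900): Rural Housing Credit: 5% of the £22,300 excess over £124,600 is £1,115; credit = £4,850 − £1,115 = £3,735. Tuition Credit: 28% of the £53,600 excess over £93,300 is £15,008 ≥ base, so the credit is £0. total £3,735 + £0 = £3,735
Difference: |£8,499 − £3,735| = £4,764.

£4,764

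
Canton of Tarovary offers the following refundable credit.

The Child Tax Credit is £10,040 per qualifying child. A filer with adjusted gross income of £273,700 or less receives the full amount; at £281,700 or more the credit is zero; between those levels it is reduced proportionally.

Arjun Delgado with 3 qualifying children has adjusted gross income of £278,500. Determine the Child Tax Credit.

£12,048

Child Tax Credit: base = 3 × £10,040 = £30,120. £278,500 is £4,800 into a £8,000 phase-out range, leaving 3,200/8,000 of the credit: £30,120 × 3,200/8,000 = £12,048.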